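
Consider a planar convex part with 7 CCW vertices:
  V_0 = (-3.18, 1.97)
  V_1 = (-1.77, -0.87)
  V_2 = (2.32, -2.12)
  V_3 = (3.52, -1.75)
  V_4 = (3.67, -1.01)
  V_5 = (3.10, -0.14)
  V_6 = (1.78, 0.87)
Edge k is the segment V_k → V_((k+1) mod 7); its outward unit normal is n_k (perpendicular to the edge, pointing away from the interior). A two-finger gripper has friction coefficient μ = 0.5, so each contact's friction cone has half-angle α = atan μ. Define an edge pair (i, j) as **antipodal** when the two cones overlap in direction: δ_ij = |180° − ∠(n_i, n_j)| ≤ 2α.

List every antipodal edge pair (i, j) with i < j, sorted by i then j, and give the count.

count = 8; pairs: (0,3), (0,4), (0,5), (0,6), (1,4), (1,5), (1,6), (2,6)

α = atan 0.5 = 26.57°;  2α = 53.13°
n_0 = (-0.8957, -0.4447)
n_1 = (-0.2923, -0.9563)
n_2 = (+0.2946, -0.9556)
n_3 = (+0.9801, -0.1987)
n_4 = (+0.8365, +0.5480)
n_5 = (+0.6077, +0.7942)
n_6 = (+0.2165, +0.9763)
  (0,1): δ = 133.40°  ·
  (0,2): δ = 99.27°  ·
  (0,3): δ = 37.86°  ✓
  (0,4): δ = 6.83°  ✓
  (0,5): δ = 26.18°  ✓
  (0,6): δ = 51.09°  ✓
  (1,2): δ = 145.87°  ·
  (1,3): δ = 84.46°  ·
  (1,4): δ = 39.77°  ✓
  (1,5): δ = 20.43°  ✓
  (1,6): δ = 4.49°  ✓
  (2,3): δ = 118.60°  ·
  (2,4): δ = 73.90°  ·
  (2,5): δ = 54.56°  ·
  (2,6): δ = 29.64°  ✓
  (3,4): δ = 135.31°  ·
  (3,5): δ = 115.96°  ·
  (3,6): δ = 91.05°  ·
  (4,5): δ = 160.65°  ·
  (4,6): δ = 135.74°  ·
  (5,6): δ = 155.08°  ·
antipodal pairs: 8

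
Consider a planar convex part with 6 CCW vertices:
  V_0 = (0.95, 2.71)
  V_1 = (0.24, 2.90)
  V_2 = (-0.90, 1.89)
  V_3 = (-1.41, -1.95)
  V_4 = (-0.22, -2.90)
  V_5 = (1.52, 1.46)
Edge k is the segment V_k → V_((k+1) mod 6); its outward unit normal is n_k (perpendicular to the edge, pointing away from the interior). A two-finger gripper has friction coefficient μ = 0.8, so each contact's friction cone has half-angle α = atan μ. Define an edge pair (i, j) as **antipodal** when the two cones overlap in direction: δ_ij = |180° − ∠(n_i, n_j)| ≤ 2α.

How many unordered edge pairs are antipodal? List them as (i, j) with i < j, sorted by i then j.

α = atan 0.8 = 38.66°;  2α = 77.32°
n_0 = (+0.2585, +0.9660)
n_1 = (-0.6631, +0.7485)
n_2 = (-0.9913, +0.1317)
n_3 = (-0.6239, -0.7815)
n_4 = (+0.9288, -0.3707)
n_5 = (+0.9099, +0.4149)
  (0,1): δ = 123.48°  ·
  (0,2): δ = 82.58°  ·
  (0,3): δ = 23.62°  ✓
  (0,4): δ = 83.23°  ·
  (0,5): δ = 129.49°  ·
  (1,2): δ = 139.11°  ·
  (1,3): δ = 80.14°  ·
  (1,4): δ = 26.70°  ✓
  (1,5): δ = 72.97°  ✓
  (2,3): δ = 121.04°  ·
  (2,4): δ = 14.19°  ✓
  (2,5): δ = 32.08°  ✓
  (3,4): δ = 73.16°  ✓
  (3,5): δ = 26.89°  ✓
  (4,5): δ = 133.73°  ·
antipodal pairs: 7

count = 7; pairs: (0,3), (1,4), (1,5), (2,4), (2,5), (3,4), (3,5)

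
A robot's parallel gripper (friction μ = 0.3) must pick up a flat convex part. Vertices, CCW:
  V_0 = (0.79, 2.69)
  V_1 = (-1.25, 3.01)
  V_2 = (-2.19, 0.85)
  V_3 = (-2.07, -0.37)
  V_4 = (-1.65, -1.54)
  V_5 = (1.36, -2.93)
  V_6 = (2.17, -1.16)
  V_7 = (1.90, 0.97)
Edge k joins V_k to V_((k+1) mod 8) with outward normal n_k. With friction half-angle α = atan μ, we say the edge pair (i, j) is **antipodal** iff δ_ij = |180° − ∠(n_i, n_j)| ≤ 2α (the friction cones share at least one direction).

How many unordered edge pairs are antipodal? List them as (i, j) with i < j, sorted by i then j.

α = atan 0.3 = 16.70°;  2α = 33.40°
n_0 = (+0.1550, +0.9879)
n_1 = (-0.9169, +0.3990)
n_2 = (-0.9952, -0.0979)
n_3 = (-0.9412, -0.3379)
n_4 = (-0.4192, -0.9079)
n_5 = (+0.9093, -0.4161)
n_6 = (+0.9921, +0.1258)
n_7 = (+0.8402, +0.5422)
  (0,1): δ = 104.60°  ·
  (0,2): δ = 75.47°  ·
  (0,3): δ = 61.34°  ·
  (0,4): δ = 15.87°  ✓
  (0,5): δ = 74.32°  ·
  (0,6): δ = 106.14°  ·
  (0,7): δ = 131.75°  ·
  (1,2): δ = 150.86°  ·
  (1,3): δ = 136.74°  ·
  (1,4): δ = 91.27°  ·
  (1,5): δ = 1.07°  ✓
  (1,6): δ = 30.74°  ✓
  (1,7): δ = 56.35°  ·
  (2,3): δ = 165.87°  ·
  (2,4): δ = 120.40°  ·
  (2,5): δ = 30.21°  ✓
  (2,6): δ = 1.61°  ✓
  (2,7): δ = 27.22°  ✓
  (3,4): δ = 134.53°  ·
  (3,5): δ = 44.34°  ·
  (3,6): δ = 12.52°  ✓
  (3,7): δ = 13.09°  ✓
  (4,5): δ = 89.80°  ·
  (4,6): δ = 57.99°  ·
  (4,7): δ = 32.38°  ✓
  (5,6): δ = 148.19°  ·
  (5,7): δ = 122.57°  ·
  (6,7): δ = 154.39°  ·
antipodal pairs: 9

count = 9; pairs: (0,4), (1,5), (1,6), (2,5), (2,6), (2,7), (3,6), (3,7), (4,7)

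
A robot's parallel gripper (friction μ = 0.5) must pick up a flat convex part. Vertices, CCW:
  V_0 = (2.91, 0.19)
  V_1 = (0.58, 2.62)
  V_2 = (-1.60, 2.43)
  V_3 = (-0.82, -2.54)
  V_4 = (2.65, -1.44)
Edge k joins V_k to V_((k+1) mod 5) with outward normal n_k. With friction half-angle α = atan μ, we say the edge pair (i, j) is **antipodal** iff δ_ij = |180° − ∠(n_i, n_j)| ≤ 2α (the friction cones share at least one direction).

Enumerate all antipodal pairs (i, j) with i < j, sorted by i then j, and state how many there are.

count = 3; pairs: (0,2), (1,3), (2,4)

α = atan 0.5 = 26.57°;  2α = 53.13°
n_0 = (+0.7218, +0.6921)
n_1 = (-0.0868, +0.9962)
n_2 = (-0.9879, -0.1550)
n_3 = (+0.3022, -0.9532)
n_4 = (+0.9875, -0.1575)
  (0,1): δ = 128.82°  ·
  (0,2): δ = 34.88°  ✓
  (0,3): δ = 63.79°  ·
  (0,4): δ = 127.14°  ·
  (1,2): δ = 86.06°  ·
  (1,3): δ = 12.61°  ✓
  (1,4): δ = 75.96°  ·
  (2,3): δ = 81.33°  ·
  (2,4): δ = 17.98°  ✓
  (3,4): δ = 116.65°  ·
antipodal pairs: 3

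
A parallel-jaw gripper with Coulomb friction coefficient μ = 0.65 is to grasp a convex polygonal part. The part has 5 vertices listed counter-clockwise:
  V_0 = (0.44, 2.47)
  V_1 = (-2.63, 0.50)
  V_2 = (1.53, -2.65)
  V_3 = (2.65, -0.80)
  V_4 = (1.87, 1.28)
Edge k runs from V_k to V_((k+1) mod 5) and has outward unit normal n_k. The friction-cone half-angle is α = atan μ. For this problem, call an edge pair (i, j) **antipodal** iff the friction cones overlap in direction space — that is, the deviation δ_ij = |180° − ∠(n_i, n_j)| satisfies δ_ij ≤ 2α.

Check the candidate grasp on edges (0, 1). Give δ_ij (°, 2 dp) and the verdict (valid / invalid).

δ = 69.82°, invalid

α = atan 0.65 = 33.02°;  2α = 66.05°
edge 0: e_0 = (-3.07, -1.97);  n_0 = (-0.5401, +0.8416)
edge 1: e_1 = (+4.16, -3.15);  n_1 = (-0.6037, -0.7972)
∠(n_0, n_1) = 110.18°
δ = |180° − 110.18°| = 69.82°
69.82° > 2α = 66.05°  →  invalid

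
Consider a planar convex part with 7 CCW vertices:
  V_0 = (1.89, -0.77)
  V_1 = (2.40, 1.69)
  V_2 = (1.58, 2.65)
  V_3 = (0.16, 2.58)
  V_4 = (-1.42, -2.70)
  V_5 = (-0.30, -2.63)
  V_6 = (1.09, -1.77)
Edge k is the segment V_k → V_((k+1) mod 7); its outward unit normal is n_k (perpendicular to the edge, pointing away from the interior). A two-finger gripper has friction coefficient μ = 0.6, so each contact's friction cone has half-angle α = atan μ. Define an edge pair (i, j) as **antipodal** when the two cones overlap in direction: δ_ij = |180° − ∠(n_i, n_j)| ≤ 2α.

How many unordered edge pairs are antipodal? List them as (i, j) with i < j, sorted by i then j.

α = atan 0.6 = 30.96°;  2α = 61.93°
n_0 = (+0.9792, -0.2030)
n_1 = (+0.7604, +0.6495)
n_2 = (-0.0492, +0.9988)
n_3 = (-0.9580, +0.2867)
n_4 = (+0.0624, -0.9981)
n_5 = (+0.5261, -0.8504)
n_6 = (+0.7809, -0.6247)
  (0,1): δ = 127.78°  ·
  (0,2): δ = 75.47°  ·
  (0,3): δ = 4.95°  ✓
  (0,4): δ = 105.29°  ·
  (0,5): δ = 133.46°  ·
  (0,6): δ = 153.05°  ·
  (1,2): δ = 127.68°  ·
  (1,3): δ = 57.16°  ✓
  (1,4): δ = 53.07°  ✓
  (1,5): δ = 81.24°  ·
  (1,6): δ = 100.84°  ·
  (2,3): δ = 109.48°  ·
  (2,4): δ = 0.75°  ✓
  (2,5): δ = 28.92°  ✓
  (2,6): δ = 48.52°  ✓
  (3,4): δ = 69.76°  ·
  (3,5): δ = 41.60°  ✓
  (3,6): δ = 22.00°  ✓
  (4,5): δ = 151.83°  ·
  (4,6): δ = 132.24°  ·
  (5,6): δ = 160.41°  ·
antipodal pairs: 8

count = 8; pairs: (0,3), (1,3), (1,4), (2,4), (2,5), (2,6), (3,5), (3,6)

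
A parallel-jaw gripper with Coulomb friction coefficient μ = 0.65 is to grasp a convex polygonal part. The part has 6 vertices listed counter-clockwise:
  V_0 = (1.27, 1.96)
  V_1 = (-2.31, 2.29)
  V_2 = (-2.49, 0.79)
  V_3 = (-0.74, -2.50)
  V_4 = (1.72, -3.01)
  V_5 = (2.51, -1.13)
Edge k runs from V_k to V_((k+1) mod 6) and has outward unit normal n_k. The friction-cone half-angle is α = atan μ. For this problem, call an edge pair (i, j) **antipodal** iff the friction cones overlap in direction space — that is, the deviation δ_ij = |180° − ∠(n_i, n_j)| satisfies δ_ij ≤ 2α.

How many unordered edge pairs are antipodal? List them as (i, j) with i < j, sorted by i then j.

α = atan 0.65 = 33.02°;  2α = 66.05°
n_0 = (+0.0918, +0.9958)
n_1 = (-0.9929, +0.1191)
n_2 = (-0.8829, -0.4696)
n_3 = (-0.2030, -0.9792)
n_4 = (+0.9219, -0.3874)
n_5 = (+0.9281, +0.3724)
  (0,1): δ = 91.58°  ·
  (0,2): δ = 56.72°  ✓
  (0,3): δ = 6.45°  ✓
  (0,4): δ = 72.47°  ·
  (0,5): δ = 117.13°  ·
  (1,2): δ = 145.15°  ·
  (1,3): δ = 94.87°  ·
  (1,4): δ = 15.95°  ✓
  (1,5): δ = 28.71°  ✓
  (2,3): δ = 129.72°  ·
  (2,4): δ = 50.80°  ✓
  (2,5): δ = 6.14°  ✓
  (3,4): δ = 101.08°  ·
  (3,5): δ = 56.42°  ✓
  (4,5): δ = 135.34°  ·
antipodal pairs: 7

count = 7; pairs: (0,2), (0,3), (1,4), (1,5), (2,4), (2,5), (3,5)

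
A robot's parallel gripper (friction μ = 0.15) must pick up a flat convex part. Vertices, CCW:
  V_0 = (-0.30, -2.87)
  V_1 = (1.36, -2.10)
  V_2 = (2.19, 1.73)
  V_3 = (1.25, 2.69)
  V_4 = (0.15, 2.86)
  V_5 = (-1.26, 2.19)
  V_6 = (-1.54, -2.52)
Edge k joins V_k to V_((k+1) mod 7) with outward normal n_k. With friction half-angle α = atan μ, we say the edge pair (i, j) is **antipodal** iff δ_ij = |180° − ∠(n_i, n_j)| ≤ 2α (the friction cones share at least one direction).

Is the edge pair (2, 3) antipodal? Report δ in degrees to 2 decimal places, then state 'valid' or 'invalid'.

δ = 143.18°, invalid

α = atan 0.15 = 8.53°;  2α = 17.06°
edge 2: e_2 = (-0.94, +0.96);  n_2 = (+0.7145, +0.6996)
edge 3: e_3 = (-1.10, +0.17);  n_3 = (+0.1527, +0.9883)
∠(n_2, n_3) = 36.82°
δ = |180° − 36.82°| = 143.18°
143.18° > 2α = 17.06°  →  invalid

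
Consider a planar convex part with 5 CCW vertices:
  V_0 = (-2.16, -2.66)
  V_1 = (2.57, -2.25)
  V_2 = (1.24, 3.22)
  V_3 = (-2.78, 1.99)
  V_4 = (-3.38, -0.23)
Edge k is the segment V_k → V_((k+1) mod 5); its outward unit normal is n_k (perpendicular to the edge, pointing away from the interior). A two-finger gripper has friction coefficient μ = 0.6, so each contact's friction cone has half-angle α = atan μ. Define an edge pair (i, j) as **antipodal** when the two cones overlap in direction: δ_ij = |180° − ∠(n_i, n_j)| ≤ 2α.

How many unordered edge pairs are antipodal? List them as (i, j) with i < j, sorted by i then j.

count = 3; pairs: (0,2), (1,3), (1,4)

α = atan 0.6 = 30.96°;  2α = 61.93°
n_0 = (+0.0864, -0.9963)
n_1 = (+0.9717, +0.2363)
n_2 = (-0.2926, +0.9562)
n_3 = (-0.9654, +0.2609)
n_4 = (-0.8937, -0.4487)
  (0,1): δ = 81.29°  ·
  (0,2): δ = 12.06°  ✓
  (0,3): δ = 69.92°  ·
  (0,4): δ = 111.71°  ·
  (1,2): δ = 86.65°  ·
  (1,3): δ = 28.79°  ✓
  (1,4): δ = 12.99°  ✓
  (2,3): δ = 122.14°  ·
  (2,4): δ = 80.35°  ·
  (3,4): δ = 138.22°  ·
antipodal pairs: 3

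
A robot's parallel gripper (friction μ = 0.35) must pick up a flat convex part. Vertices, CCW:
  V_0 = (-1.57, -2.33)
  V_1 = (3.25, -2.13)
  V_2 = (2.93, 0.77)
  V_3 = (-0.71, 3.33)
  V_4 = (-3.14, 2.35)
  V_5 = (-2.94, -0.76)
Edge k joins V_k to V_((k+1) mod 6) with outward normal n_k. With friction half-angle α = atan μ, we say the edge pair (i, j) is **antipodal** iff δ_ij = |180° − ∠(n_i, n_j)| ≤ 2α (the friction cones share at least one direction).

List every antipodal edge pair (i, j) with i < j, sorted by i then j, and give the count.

count = 5; pairs: (0,2), (0,3), (1,4), (1,5), (2,5)

α = atan 0.35 = 19.29°;  2α = 38.58°
n_0 = (+0.0415, -0.9991)
n_1 = (+0.9940, +0.1097)
n_2 = (+0.5753, +0.8180)
n_3 = (-0.3740, +0.9274)
n_4 = (-0.9979, -0.0642)
n_5 = (-0.7535, -0.6575)
  (0,1): δ = 86.08°  ·
  (0,2): δ = 37.49°  ✓
  (0,3): δ = 19.59°  ✓
  (0,4): δ = 91.30°  ·
  (0,5): δ = 128.73°  ·
  (1,2): δ = 131.42°  ·
  (1,3): δ = 74.33°  ·
  (1,4): δ = 2.62°  ✓
  (1,5): δ = 34.81°  ✓
  (2,3): δ = 122.92°  ·
  (2,4): δ = 51.20°  ·
  (2,5): δ = 13.77°  ✓
  (3,4): δ = 108.28°  ·
  (3,5): δ = 70.86°  ·
  (4,5): δ = 142.57°  ·
antipodal pairs: 5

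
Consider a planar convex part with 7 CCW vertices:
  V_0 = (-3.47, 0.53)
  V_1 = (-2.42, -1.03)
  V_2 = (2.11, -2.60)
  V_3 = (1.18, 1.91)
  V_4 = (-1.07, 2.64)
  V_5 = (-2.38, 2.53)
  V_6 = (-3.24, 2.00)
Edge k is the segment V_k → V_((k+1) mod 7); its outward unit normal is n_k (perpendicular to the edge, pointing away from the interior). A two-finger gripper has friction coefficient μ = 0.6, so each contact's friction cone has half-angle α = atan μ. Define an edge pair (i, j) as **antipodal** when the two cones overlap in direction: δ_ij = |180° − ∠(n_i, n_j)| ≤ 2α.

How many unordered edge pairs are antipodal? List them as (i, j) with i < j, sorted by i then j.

α = atan 0.6 = 30.96°;  2α = 61.93°
n_0 = (-0.8296, -0.5584)
n_1 = (-0.3275, -0.9449)
n_2 = (+0.9794, +0.2020)
n_3 = (+0.3086, +0.9512)
n_4 = (-0.0837, +0.9965)
n_5 = (-0.5246, +0.8513)
n_6 = (-0.9880, +0.1546)
  (0,1): δ = 143.06°  ·
  (0,2): δ = 22.29°  ✓
  (0,3): δ = 38.08°  ✓
  (0,4): δ = 60.86°  ✓
  (0,5): δ = 87.70°  ·
  (0,6): δ = 137.16°  ·
  (1,2): δ = 59.23°  ✓
  (1,3): δ = 1.14°  ✓
  (1,4): δ = 23.92°  ✓
  (1,5): δ = 50.76°  ✓
  (1,6): δ = 100.22°  ·
  (2,3): δ = 119.63°  ·
  (2,4): δ = 96.85°  ·
  (2,5): δ = 70.01°  ·
  (2,6): δ = 20.54°  ✓
  (3,4): δ = 157.22°  ·
  (3,5): δ = 130.38°  ·
  (3,6): δ = 80.92°  ·
  (4,5): δ = 153.16°  ·
  (4,6): δ = 103.69°  ·
  (5,6): δ = 130.54°  ·
antipodal pairs: 8

count = 8; pairs: (0,2), (0,3), (0,4), (1,2), (1,3), (1,4), (1,5), (2,6)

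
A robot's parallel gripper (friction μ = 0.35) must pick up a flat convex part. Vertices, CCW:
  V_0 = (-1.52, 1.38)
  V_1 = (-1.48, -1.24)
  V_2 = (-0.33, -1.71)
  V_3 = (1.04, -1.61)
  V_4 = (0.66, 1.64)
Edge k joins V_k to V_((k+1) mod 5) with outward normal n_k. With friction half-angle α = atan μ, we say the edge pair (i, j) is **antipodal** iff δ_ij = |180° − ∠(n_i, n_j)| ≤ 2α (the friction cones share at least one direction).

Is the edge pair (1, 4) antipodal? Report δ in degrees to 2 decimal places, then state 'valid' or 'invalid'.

δ = 29.03°, valid

α = atan 0.35 = 19.29°;  2α = 38.58°
edge 1: e_1 = (+1.15, -0.47);  n_1 = (-0.3783, -0.9257)
edge 4: e_4 = (-2.18, -0.26);  n_4 = (-0.1184, +0.9930)
∠(n_1, n_4) = 150.97°
δ = |180° − 150.97°| = 29.03°
29.03° ≤ 2α = 38.58°  →  valid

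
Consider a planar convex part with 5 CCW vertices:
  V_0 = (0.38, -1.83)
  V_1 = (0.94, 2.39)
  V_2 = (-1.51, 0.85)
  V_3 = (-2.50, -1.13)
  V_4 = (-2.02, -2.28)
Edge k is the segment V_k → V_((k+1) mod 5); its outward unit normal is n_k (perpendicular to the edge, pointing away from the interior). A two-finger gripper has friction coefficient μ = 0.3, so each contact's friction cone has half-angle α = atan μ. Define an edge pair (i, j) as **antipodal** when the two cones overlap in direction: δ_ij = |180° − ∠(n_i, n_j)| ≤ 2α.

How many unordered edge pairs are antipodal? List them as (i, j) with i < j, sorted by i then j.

count = 3; pairs: (0,2), (0,3), (1,4)

α = atan 0.3 = 16.70°;  2α = 33.40°
n_0 = (+0.9913, -0.1315)
n_1 = (-0.5322, +0.8466)
n_2 = (-0.8944, +0.4472)
n_3 = (-0.9228, -0.3852)
n_4 = (+0.1843, -0.9829)
  (0,1): δ = 50.29°  ·
  (0,2): δ = 19.01°  ✓
  (0,3): δ = 30.21°  ✓
  (0,4): δ = 108.18°  ·
  (1,2): δ = 148.72°  ·
  (1,3): δ = 99.50°  ·
  (1,4): δ = 21.53°  ✓
  (2,3): δ = 130.78°  ·
  (2,4): δ = 52.82°  ·
  (3,4): δ = 102.04°  ·
antipodal pairs: 3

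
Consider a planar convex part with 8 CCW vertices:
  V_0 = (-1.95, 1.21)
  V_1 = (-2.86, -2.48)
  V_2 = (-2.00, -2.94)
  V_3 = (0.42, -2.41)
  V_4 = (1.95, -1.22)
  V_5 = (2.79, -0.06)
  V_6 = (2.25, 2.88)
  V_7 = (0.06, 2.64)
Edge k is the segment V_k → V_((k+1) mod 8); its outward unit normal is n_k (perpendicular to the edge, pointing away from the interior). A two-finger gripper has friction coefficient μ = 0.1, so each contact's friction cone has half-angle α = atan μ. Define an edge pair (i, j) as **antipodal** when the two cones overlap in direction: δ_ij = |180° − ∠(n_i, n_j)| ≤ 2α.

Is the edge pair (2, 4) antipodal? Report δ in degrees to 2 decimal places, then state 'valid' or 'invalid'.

δ = 138.26°, invalid

α = atan 0.1 = 5.71°;  2α = 11.42°
edge 2: e_2 = (+2.42, +0.53);  n_2 = (+0.2139, -0.9768)
edge 4: e_4 = (+0.84, +1.16);  n_4 = (+0.8099, -0.5865)
∠(n_2, n_4) = 41.74°
δ = |180° − 41.74°| = 138.26°
138.26° > 2α = 11.42°  →  invalid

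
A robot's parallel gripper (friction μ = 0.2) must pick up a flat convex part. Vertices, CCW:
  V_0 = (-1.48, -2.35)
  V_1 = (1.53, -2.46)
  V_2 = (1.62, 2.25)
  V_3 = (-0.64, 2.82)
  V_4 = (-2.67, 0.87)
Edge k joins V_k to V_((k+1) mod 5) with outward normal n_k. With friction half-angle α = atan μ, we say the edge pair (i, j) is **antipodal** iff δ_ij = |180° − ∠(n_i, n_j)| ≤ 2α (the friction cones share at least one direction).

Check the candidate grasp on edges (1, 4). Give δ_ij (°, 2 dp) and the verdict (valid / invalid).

α = atan 0.2 = 11.31°;  2α = 22.62°
edge 1: e_1 = (+0.09, +4.71);  n_1 = (+0.9998, -0.0191)
edge 4: e_4 = (+1.19, -3.22);  n_4 = (-0.9380, -0.3467)
∠(n_1, n_4) = 158.62°
δ = |180° − 158.62°| = 21.38°
21.38° ≤ 2α = 22.62°  →  valid

δ = 21.38°, valid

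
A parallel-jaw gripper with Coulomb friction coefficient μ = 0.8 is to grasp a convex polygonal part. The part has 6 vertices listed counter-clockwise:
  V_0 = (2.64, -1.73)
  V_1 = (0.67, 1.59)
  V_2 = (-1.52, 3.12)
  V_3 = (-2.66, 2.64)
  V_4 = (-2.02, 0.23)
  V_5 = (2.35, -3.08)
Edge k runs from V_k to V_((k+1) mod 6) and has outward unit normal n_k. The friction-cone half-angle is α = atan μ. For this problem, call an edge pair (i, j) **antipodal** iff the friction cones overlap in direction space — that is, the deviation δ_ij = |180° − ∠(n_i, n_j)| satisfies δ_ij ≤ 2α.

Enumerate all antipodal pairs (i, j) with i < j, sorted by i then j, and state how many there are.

count = 8; pairs: (0,3), (0,4), (1,3), (1,4), (2,4), (2,5), (3,5), (4,5)

α = atan 0.8 = 38.66°;  2α = 77.32°
n_0 = (+0.8600, +0.5103)
n_1 = (+0.5727, +0.8198)
n_2 = (-0.3881, +0.9216)
n_3 = (-0.9665, -0.2567)
n_4 = (-0.6038, -0.7971)
n_5 = (+0.9777, -0.2100)
  (0,1): δ = 155.62°  ·
  (0,2): δ = 97.85°  ·
  (0,3): δ = 15.81°  ✓
  (0,4): δ = 22.17°  ✓
  (0,5): δ = 137.19°  ·
  (1,2): δ = 122.23°  ·
  (1,3): δ = 40.19°  ✓
  (1,4): δ = 2.20°  ✓
  (1,5): δ = 112.82°  ·
  (2,3): δ = 97.96°  ·
  (2,4): δ = 59.98°  ✓
  (2,5): δ = 55.04°  ✓
  (3,4): δ = 142.01°  ·
  (3,5): δ = 27.00°  ✓
  (4,5): δ = 64.98°  ✓
antipodal pairs: 8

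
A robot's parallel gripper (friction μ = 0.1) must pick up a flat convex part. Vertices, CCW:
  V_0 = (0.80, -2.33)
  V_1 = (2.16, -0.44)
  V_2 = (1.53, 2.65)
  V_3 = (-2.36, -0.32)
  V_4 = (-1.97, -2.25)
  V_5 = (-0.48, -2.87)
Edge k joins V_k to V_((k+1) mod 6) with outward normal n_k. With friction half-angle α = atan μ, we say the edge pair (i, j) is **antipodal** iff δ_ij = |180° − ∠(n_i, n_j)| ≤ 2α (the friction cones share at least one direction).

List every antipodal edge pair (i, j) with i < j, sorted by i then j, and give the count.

count = 1; pairs: (1,3)

α = atan 0.1 = 5.71°;  2α = 11.42°
n_0 = (+0.8117, -0.5841)
n_1 = (+0.9798, +0.1998)
n_2 = (-0.6068, +0.7948)
n_3 = (-0.9802, -0.1981)
n_4 = (-0.3842, -0.9233)
n_5 = (+0.3887, -0.9214)
  (0,1): δ = 132.74°  ·
  (0,2): δ = 16.90°  ·
  (0,3): δ = 47.16°  ·
  (0,4): δ = 103.15°  ·
  (0,5): δ = 148.61°  ·
  (1,2): δ = 64.16°  ·
  (1,3): δ = 0.10°  ✓
  (1,4): δ = 55.88°  ·
  (1,5): δ = 101.35°  ·
  (2,3): δ = 115.94°  ·
  (2,4): δ = 59.95°  ·
  (2,5): δ = 14.49°  ·
  (3,4): δ = 124.02°  ·
  (3,5): δ = 78.55°  ·
  (4,5): δ = 134.53°  ·
antipodal pairs: 1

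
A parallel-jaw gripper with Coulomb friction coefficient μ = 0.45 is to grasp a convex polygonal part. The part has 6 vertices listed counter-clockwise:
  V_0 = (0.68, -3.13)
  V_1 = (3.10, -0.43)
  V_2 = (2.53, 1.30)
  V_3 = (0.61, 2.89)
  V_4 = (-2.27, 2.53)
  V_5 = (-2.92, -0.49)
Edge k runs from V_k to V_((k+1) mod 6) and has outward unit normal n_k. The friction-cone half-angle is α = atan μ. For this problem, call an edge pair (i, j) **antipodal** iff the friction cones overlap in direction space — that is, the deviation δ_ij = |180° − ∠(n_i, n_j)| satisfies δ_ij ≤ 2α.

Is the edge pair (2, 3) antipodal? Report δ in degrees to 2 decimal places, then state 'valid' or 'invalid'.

δ = 133.25°, invalid

α = atan 0.45 = 24.23°;  2α = 48.46°
edge 2: e_2 = (-1.92, +1.59);  n_2 = (+0.6378, +0.7702)
edge 3: e_3 = (-2.88, -0.36);  n_3 = (-0.1240, +0.9923)
∠(n_2, n_3) = 46.75°
δ = |180° − 46.75°| = 133.25°
133.25° > 2α = 48.46°  →  invalid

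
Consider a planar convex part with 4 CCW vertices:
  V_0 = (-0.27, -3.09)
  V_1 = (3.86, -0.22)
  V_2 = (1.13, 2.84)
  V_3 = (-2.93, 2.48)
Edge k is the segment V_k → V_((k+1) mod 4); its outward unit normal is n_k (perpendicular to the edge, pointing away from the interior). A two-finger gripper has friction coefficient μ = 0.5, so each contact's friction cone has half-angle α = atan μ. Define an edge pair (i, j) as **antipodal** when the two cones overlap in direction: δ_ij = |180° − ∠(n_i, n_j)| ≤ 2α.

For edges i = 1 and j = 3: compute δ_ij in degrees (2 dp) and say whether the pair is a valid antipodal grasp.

α = atan 0.5 = 26.57°;  2α = 53.13°
edge 1: e_1 = (-2.73, +3.06);  n_1 = (+0.7462, +0.6657)
edge 3: e_3 = (+2.66, -5.57);  n_3 = (-0.9024, -0.4309)
∠(n_1, n_3) = 163.79°
δ = |180° − 163.79°| = 16.21°
16.21° ≤ 2α = 53.13°  →  valid

δ = 16.21°, valid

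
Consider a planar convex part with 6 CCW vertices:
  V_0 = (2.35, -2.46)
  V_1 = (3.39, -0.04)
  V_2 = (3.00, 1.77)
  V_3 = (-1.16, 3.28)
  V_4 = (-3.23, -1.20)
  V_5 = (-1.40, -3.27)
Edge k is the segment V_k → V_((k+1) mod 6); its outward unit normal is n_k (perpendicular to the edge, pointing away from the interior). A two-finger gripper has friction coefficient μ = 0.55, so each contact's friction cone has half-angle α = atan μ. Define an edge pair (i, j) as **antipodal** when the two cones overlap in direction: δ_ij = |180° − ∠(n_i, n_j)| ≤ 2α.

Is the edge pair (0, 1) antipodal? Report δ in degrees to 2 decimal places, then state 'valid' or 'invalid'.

α = atan 0.55 = 28.81°;  2α = 57.62°
edge 0: e_0 = (+1.04, +2.42);  n_0 = (+0.9188, -0.3948)
edge 1: e_1 = (-0.39, +1.81);  n_1 = (+0.9776, +0.2106)
∠(n_0, n_1) = 35.42°
δ = |180° − 35.42°| = 144.58°
144.58° > 2α = 57.62°  →  invalid

δ = 144.58°, invalid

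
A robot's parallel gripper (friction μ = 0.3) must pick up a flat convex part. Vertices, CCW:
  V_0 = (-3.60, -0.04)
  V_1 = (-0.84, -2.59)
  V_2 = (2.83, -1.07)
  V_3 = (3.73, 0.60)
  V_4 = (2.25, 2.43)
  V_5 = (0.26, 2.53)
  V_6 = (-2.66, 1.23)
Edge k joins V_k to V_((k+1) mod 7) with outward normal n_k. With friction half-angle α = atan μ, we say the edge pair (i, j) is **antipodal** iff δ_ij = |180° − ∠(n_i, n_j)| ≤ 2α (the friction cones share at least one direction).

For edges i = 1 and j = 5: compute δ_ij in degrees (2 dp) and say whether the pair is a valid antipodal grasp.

δ = 1.50°, valid

α = atan 0.3 = 16.70°;  2α = 33.40°
edge 1: e_1 = (+3.67, +1.52);  n_1 = (+0.3826, -0.9239)
edge 5: e_5 = (-2.92, -1.30);  n_5 = (-0.4067, +0.9136)
∠(n_1, n_5) = 178.50°
δ = |180° − 178.50°| = 1.50°
1.50° ≤ 2α = 33.40°  →  valid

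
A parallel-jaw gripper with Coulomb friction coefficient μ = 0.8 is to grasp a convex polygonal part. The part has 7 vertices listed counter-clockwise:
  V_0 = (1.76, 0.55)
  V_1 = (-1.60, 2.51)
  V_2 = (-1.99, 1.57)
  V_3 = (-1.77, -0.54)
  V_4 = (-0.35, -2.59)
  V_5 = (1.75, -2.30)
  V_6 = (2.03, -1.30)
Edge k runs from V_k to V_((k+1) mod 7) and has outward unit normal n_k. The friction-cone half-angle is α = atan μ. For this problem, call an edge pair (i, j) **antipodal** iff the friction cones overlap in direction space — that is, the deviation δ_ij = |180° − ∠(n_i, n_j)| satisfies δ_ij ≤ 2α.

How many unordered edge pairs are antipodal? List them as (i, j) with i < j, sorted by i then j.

α = atan 0.8 = 38.66°;  2α = 77.32°
n_0 = (+0.5039, +0.8638)
n_1 = (-0.9237, +0.3832)
n_2 = (-0.9946, -0.1037)
n_3 = (-0.8220, -0.5694)
n_4 = (+0.1368, -0.9906)
n_5 = (+0.9630, -0.2696)
n_6 = (+0.9895, +0.1444)
  (0,1): δ = 82.28°  ·
  (0,2): δ = 53.79°  ✓
  (0,3): δ = 25.03°  ✓
  (0,4): δ = 38.12°  ✓
  (0,5): δ = 104.61°  ·
  (0,6): δ = 128.56°  ·
  (1,2): δ = 151.51°  ·
  (1,3): δ = 122.76°  ·
  (1,4): δ = 59.60°  ✓
  (1,5): δ = 6.89°  ✓
  (1,6): δ = 30.84°  ✓
  (2,3): δ = 151.24°  ·
  (2,4): δ = 88.09°  ·
  (2,5): δ = 21.59°  ✓
  (2,6): δ = 2.35°  ✓
  (3,4): δ = 116.85°  ·
  (3,5): δ = 50.35°  ✓
  (3,6): δ = 26.41°  ✓
  (4,5): δ = 113.50°  ·
  (4,6): δ = 89.56°  ·
  (5,6): δ = 156.05°  ·
antipodal pairs: 10

count = 10; pairs: (0,2), (0,3), (0,4), (1,4), (1,5), (1,6), (2,5), (2,6), (3,5), (3,6)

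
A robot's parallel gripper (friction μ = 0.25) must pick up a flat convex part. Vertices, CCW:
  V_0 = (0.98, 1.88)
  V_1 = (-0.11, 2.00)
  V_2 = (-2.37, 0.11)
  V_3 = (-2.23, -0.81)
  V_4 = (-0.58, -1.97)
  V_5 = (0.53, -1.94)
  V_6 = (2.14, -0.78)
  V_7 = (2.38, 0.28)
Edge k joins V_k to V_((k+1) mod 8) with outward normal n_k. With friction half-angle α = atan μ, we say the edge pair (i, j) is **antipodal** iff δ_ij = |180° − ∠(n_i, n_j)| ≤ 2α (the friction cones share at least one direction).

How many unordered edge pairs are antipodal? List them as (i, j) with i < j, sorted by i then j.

count = 4; pairs: (0,4), (1,5), (2,6), (3,7)

α = atan 0.25 = 14.04°;  2α = 28.07°
n_0 = (+0.1094, +0.9940)
n_1 = (-0.6415, +0.7671)
n_2 = (-0.9886, -0.1504)
n_3 = (-0.5751, -0.8181)
n_4 = (+0.0270, -0.9996)
n_5 = (+0.5846, -0.8113)
n_6 = (+0.9753, -0.2208)
n_7 = (+0.7526, +0.6585)
  (0,1): δ = 133.81°  ·
  (0,2): δ = 75.06°  ·
  (0,3): δ = 28.83°  ·
  (0,4): δ = 7.83°  ✓
  (0,5): δ = 42.06°  ·
  (0,6): δ = 83.52°  ·
  (0,7): δ = 137.47°  ·
  (1,2): δ = 121.25°  ·
  (1,3): δ = 75.01°  ·
  (1,4): δ = 38.36°  ·
  (1,5): δ = 4.13°  ✓
  (1,6): δ = 37.34°  ·
  (1,7): δ = 91.28°  ·
  (2,3): δ = 133.76°  ·
  (2,4): δ = 97.10°  ·
  (2,5): δ = 62.88°  ·
  (2,6): δ = 21.41°  ✓
  (2,7): δ = 32.53°  ·
  (3,4): δ = 143.34°  ·
  (3,5): δ = 109.12°  ·
  (3,6): δ = 67.65°  ·
  (3,7): δ = 13.71°  ✓
  (4,5): δ = 145.78°  ·
  (4,6): δ = 104.31°  ·
  (4,7): δ = 50.36°  ·
  (5,6): δ = 138.53°  ·
  (5,7): δ = 84.59°  ·
  (6,7): δ = 126.06°  ·
antipodal pairs: 4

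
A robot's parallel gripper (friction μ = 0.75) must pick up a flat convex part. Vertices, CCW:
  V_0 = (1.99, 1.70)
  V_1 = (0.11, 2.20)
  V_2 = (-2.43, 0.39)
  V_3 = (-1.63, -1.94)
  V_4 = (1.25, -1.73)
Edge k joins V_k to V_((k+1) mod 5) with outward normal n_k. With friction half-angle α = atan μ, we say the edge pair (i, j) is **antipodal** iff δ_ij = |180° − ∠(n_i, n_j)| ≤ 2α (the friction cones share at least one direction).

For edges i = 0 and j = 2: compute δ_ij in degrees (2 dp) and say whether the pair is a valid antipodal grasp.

δ = 56.16°, valid

α = atan 0.75 = 36.87°;  2α = 73.74°
edge 0: e_0 = (-1.88, +0.50);  n_0 = (+0.2570, +0.9664)
edge 2: e_2 = (+0.80, -2.33);  n_2 = (-0.9458, -0.3247)
∠(n_0, n_2) = 123.84°
δ = |180° − 123.84°| = 56.16°
56.16° ≤ 2α = 73.74°  →  valid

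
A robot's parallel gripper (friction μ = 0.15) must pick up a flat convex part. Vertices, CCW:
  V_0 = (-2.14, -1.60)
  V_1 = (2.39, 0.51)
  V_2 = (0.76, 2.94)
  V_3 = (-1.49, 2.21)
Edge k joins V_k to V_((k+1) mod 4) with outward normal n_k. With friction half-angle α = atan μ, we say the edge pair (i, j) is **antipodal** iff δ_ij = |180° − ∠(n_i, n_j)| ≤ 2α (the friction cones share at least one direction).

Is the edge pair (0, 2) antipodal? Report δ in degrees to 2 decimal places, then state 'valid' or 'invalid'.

δ = 7.00°, valid

α = atan 0.15 = 8.53°;  2α = 17.06°
edge 0: e_0 = (+4.53, +2.11);  n_0 = (+0.4222, -0.9065)
edge 2: e_2 = (-2.25, -0.73);  n_2 = (-0.3086, +0.9512)
∠(n_0, n_2) = 173.00°
δ = |180° − 173.00°| = 7.00°
7.00° ≤ 2α = 17.06°  →  valid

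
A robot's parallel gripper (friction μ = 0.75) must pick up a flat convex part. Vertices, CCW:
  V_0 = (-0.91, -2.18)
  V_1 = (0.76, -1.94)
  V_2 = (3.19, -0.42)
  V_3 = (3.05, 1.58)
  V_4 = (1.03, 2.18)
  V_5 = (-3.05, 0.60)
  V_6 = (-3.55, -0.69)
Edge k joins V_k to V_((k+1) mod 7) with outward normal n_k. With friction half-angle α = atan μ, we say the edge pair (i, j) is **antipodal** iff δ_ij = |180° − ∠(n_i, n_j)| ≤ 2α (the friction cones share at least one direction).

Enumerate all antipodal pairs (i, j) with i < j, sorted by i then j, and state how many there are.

α = atan 0.75 = 36.87°;  2α = 73.74°
n_0 = (+0.1423, -0.9898)
n_1 = (+0.5303, -0.8478)
n_2 = (+0.9976, +0.0698)
n_3 = (+0.2847, +0.9586)
n_4 = (-0.3611, +0.9325)
n_5 = (-0.9324, +0.3614)
n_6 = (-0.4915, -0.8709)
  (0,1): δ = 156.15°  ·
  (0,2): δ = 94.17°  ·
  (0,3): δ = 24.72°  ✓
  (0,4): δ = 12.99°  ✓
  (0,5): δ = 60.64°  ✓
  (0,6): δ = 142.38°  ·
  (1,2): δ = 118.02°  ·
  (1,3): δ = 48.57°  ✓
  (1,4): δ = 10.86°  ✓
  (1,5): δ = 36.79°  ✓
  (1,6): δ = 118.53°  ·
  (2,3): δ = 110.55°  ·
  (2,4): δ = 72.84°  ✓
  (2,5): δ = 25.19°  ✓
  (2,6): δ = 56.56°  ✓
  (3,4): δ = 142.29°  ·
  (3,5): δ = 94.64°  ·
  (3,6): δ = 12.90°  ✓
  (4,5): δ = 132.36°  ·
  (4,6): δ = 50.61°  ✓
  (5,6): δ = 98.25°  ·
antipodal pairs: 11

count = 11; pairs: (0,3), (0,4), (0,5), (1,3), (1,4), (1,5), (2,4), (2,5), (2,6), (3,6), (4,6)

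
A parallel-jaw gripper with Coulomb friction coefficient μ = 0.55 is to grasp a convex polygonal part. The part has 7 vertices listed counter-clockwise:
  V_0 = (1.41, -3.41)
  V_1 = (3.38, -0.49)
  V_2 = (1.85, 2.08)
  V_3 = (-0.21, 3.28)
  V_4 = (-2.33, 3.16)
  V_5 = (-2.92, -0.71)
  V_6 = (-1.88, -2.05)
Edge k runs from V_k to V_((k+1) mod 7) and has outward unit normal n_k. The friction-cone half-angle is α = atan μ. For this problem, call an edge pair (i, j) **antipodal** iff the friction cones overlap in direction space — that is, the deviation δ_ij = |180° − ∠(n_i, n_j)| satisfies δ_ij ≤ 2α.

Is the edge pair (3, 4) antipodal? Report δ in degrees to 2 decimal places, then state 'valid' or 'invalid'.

δ = 101.91°, invalid

α = atan 0.55 = 28.81°;  2α = 57.62°
edge 3: e_3 = (-2.12, -0.12);  n_3 = (-0.0565, +0.9984)
edge 4: e_4 = (-0.59, -3.87);  n_4 = (-0.9886, +0.1507)
∠(n_3, n_4) = 78.09°
δ = |180° − 78.09°| = 101.91°
101.91° > 2α = 57.62°  →  invalid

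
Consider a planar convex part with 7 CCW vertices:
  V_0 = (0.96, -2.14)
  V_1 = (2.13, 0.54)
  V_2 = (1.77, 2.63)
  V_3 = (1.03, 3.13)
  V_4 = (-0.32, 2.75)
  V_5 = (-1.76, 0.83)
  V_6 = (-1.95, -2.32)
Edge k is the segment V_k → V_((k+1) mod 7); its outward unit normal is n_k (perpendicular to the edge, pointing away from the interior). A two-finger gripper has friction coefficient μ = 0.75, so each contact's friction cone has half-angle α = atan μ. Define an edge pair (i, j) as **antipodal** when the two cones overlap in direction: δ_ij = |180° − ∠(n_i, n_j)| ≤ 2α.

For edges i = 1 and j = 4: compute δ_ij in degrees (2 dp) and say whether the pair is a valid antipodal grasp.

δ = 46.64°, valid

α = atan 0.75 = 36.87°;  2α = 73.74°
edge 1: e_1 = (-0.36, +2.09);  n_1 = (+0.9855, +0.1697)
edge 4: e_4 = (-1.44, -1.92);  n_4 = (-0.8000, +0.6000)
∠(n_1, n_4) = 133.36°
δ = |180° − 133.36°| = 46.64°
46.64° ≤ 2α = 73.74°  →  valid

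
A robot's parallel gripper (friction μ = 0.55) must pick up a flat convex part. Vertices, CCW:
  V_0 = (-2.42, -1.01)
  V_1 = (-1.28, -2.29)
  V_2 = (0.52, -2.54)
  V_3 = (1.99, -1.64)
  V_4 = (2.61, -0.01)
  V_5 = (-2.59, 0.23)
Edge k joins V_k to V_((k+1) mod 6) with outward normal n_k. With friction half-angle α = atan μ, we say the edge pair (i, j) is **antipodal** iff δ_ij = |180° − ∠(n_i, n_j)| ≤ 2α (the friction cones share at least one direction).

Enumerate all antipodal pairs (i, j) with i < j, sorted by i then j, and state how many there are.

count = 4; pairs: (0,4), (1,4), (2,4), (3,5)

α = atan 0.55 = 28.81°;  2α = 57.62°
n_0 = (-0.7468, -0.6651)
n_1 = (-0.1376, -0.9905)
n_2 = (+0.5222, -0.8529)
n_3 = (+0.9347, -0.3555)
n_4 = (+0.0461, +0.9989)
n_5 = (-0.9907, -0.1358)
  (0,1): δ = 139.60°  ·
  (0,2): δ = 100.21°  ·
  (0,3): δ = 62.51°  ·
  (0,4): δ = 45.67°  ✓
  (0,5): δ = 146.12°  ·
  (1,2): δ = 140.62°  ·
  (1,3): δ = 102.92°  ·
  (1,4): δ = 5.26°  ✓
  (1,5): δ = 105.71°  ·
  (2,3): δ = 142.30°  ·
  (2,4): δ = 34.12°  ✓
  (2,5): δ = 66.33°  ·
  (3,4): δ = 71.82°  ·
  (3,5): δ = 28.63°  ✓
  (4,5): δ = 79.55°  ·
antipodal pairs: 4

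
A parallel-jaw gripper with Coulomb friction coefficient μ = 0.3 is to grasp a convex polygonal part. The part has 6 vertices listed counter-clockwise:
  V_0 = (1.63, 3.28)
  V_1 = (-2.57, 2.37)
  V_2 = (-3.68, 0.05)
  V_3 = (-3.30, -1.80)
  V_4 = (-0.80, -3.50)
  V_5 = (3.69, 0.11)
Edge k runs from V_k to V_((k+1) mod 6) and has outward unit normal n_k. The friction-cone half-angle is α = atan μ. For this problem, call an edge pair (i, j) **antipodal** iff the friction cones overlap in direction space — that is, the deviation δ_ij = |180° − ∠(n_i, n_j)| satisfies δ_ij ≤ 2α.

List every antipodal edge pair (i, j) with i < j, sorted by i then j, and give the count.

count = 4; pairs: (0,4), (1,4), (2,5), (3,5)

α = atan 0.3 = 16.70°;  2α = 33.40°
n_0 = (-0.2118, +0.9773)
n_1 = (-0.9021, +0.4316)
n_2 = (-0.9795, -0.2012)
n_3 = (-0.5623, -0.8269)
n_4 = (+0.6266, -0.7793)
n_5 = (+0.8385, +0.5449)
  (0,1): δ = 127.79°  ·
  (0,2): δ = 90.62°  ·
  (0,3): δ = 46.44°  ·
  (0,4): δ = 26.57°  ✓
  (0,5): δ = 110.79°  ·
  (1,2): δ = 142.82°  ·
  (1,3): δ = 98.65°  ·
  (1,4): δ = 25.63°  ✓
  (1,5): δ = 58.59°  ·
  (2,3): δ = 135.82°  ·
  (2,4): δ = 62.81°  ·
  (2,5): δ = 21.41°  ✓
  (3,4): δ = 106.98°  ·
  (3,5): δ = 22.77°  ✓
  (4,5): δ = 95.78°  ·
antipodal pairs: 4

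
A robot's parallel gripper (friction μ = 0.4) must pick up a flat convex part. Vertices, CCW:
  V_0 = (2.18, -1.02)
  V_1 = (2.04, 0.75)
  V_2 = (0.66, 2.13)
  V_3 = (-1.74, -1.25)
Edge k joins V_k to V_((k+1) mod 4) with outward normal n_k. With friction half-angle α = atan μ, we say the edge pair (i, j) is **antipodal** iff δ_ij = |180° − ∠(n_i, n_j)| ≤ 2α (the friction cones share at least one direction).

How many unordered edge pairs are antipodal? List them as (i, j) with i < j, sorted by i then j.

count = 1; pairs: (0,2)

α = atan 0.4 = 21.80°;  2α = 43.60°
n_0 = (+0.9969, +0.0788)
n_1 = (+0.7071, +0.7071)
n_2 = (-0.8154, +0.5790)
n_3 = (+0.0586, -0.9983)
  (0,1): δ = 139.52°  ·
  (0,2): δ = 39.90°  ✓
  (0,3): δ = 88.84°  ·
  (1,2): δ = 80.38°  ·
  (1,3): δ = 48.36°  ·
  (2,3): δ = 51.27°  ·
antipodal pairs: 1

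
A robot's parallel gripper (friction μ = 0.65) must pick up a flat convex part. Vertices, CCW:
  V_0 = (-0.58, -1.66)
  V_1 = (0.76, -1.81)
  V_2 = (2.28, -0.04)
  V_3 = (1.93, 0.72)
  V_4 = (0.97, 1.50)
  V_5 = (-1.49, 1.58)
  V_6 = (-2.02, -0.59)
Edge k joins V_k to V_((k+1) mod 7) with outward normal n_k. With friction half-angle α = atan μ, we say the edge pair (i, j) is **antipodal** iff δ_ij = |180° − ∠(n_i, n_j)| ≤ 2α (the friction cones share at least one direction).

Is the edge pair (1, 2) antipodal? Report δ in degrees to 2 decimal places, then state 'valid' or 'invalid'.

δ = 114.62°, invalid

α = atan 0.65 = 33.02°;  2α = 66.05°
edge 1: e_1 = (+1.52, +1.77);  n_1 = (+0.7587, -0.6515)
edge 2: e_2 = (-0.35, +0.76);  n_2 = (+0.9083, +0.4183)
∠(n_1, n_2) = 65.38°
δ = |180° − 65.38°| = 114.62°
114.62° > 2α = 66.05°  →  invalid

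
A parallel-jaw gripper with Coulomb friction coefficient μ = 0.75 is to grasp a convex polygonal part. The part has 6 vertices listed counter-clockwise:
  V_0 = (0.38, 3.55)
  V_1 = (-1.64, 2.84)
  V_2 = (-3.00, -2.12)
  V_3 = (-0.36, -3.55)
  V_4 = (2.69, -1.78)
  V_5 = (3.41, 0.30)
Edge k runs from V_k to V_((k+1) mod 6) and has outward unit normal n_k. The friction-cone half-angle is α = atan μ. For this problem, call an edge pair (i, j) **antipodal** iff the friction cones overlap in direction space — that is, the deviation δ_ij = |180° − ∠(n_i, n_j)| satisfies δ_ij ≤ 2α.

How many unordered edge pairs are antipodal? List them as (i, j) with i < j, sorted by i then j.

α = atan 0.75 = 36.87°;  2α = 73.74°
n_0 = (-0.3316, +0.9434)
n_1 = (-0.9644, +0.2644)
n_2 = (-0.4763, -0.8793)
n_3 = (+0.5019, -0.8649)
n_4 = (+0.9450, -0.3271)
n_5 = (+0.7314, +0.6819)
  (0,1): δ = 124.70°  ·
  (0,2): δ = 47.81°  ✓
  (0,3): δ = 10.76°  ✓
  (0,4): δ = 51.54°  ✓
  (0,5): δ = 113.63°  ·
  (1,2): δ = 103.11°  ·
  (1,3): δ = 44.54°  ✓
  (1,4): δ = 3.76°  ✓
  (1,5): δ = 58.33°  ✓
  (2,3): δ = 121.43°  ·
  (2,4): δ = 80.65°  ·
  (2,5): δ = 18.56°  ✓
  (3,4): δ = 139.22°  ·
  (3,5): δ = 77.13°  ·
  (4,5): δ = 117.91°  ·
antipodal pairs: 7

count = 7; pairs: (0,2), (0,3), (0,4), (1,3), (1,4), (1,5), (2,5)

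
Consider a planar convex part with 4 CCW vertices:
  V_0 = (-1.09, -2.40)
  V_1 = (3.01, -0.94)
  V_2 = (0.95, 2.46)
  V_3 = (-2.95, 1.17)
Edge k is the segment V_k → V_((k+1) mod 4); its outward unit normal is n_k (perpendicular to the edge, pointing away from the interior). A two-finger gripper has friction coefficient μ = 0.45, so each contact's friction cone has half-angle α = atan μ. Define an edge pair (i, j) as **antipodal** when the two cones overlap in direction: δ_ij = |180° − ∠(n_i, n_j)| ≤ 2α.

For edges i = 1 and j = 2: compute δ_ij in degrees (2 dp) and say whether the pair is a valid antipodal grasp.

δ = 102.91°, invalid

α = atan 0.45 = 24.23°;  2α = 48.46°
edge 1: e_1 = (-2.06, +3.40);  n_1 = (+0.8553, +0.5182)
edge 2: e_2 = (-3.90, -1.29);  n_2 = (-0.3140, +0.9494)
∠(n_1, n_2) = 77.09°
δ = |180° − 77.09°| = 102.91°
102.91° > 2α = 48.46°  →  invalid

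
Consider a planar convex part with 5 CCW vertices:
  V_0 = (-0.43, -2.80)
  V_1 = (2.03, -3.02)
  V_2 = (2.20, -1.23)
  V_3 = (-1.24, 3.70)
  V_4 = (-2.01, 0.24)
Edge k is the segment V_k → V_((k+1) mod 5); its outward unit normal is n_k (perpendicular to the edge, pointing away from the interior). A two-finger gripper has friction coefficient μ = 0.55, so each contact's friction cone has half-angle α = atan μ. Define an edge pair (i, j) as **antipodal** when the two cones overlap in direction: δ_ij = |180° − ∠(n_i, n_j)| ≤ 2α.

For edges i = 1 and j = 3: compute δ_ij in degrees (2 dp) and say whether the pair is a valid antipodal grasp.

δ = 7.12°, valid

α = atan 0.55 = 28.81°;  2α = 57.62°
edge 1: e_1 = (+0.17, +1.79);  n_1 = (+0.9955, -0.0945)
edge 3: e_3 = (-0.77, -3.46);  n_3 = (-0.9761, +0.2172)
∠(n_1, n_3) = 172.88°
δ = |180° − 172.88°| = 7.12°
7.12° ≤ 2α = 57.62°  →  valid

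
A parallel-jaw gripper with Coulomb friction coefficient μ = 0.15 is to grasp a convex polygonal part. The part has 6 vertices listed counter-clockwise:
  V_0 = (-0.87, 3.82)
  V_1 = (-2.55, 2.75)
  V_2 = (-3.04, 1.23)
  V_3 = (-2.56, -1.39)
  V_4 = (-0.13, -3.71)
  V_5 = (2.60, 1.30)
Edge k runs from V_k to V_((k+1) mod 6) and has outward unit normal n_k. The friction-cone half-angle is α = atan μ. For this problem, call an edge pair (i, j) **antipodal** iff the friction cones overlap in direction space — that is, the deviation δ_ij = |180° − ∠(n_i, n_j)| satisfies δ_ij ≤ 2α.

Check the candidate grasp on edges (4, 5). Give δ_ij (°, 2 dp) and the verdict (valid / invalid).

δ = 97.40°, invalid

α = atan 0.15 = 8.53°;  2α = 17.06°
edge 4: e_4 = (+2.73, +5.01);  n_4 = (+0.8781, -0.4785)
edge 5: e_5 = (-3.47, +2.52);  n_5 = (+0.5876, +0.8091)
∠(n_4, n_5) = 82.60°
δ = |180° − 82.60°| = 97.40°
97.40° > 2α = 17.06°  →  invalid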